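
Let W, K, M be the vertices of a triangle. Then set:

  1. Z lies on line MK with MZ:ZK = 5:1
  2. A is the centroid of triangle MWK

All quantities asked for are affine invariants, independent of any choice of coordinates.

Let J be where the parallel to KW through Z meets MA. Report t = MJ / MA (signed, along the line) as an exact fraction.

Set W = (0, 0), K = (1, 0), M = (0, 1); any affine frame gives the same invariant.
1. Z lies on line MK with MZ:ZK = 5:1 ⇒ Z = (5/6, 1/6)
2. A is the centroid of triangle MWK ⇒ A = (1/3, 1/3)
through Z parallel to KW: direction (-1, 0); meets MA at J = (5/12, 1/6)
J = M + t·(A−M) with t = 5/4

t = 5/4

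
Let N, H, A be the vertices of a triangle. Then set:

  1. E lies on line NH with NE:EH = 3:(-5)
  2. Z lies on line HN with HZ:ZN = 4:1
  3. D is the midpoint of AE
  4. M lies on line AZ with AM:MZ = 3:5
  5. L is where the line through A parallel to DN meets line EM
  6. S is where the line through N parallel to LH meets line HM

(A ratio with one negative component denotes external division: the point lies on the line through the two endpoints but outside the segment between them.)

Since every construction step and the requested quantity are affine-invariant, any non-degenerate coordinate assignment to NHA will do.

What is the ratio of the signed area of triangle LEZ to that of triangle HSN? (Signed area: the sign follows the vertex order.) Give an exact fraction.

Set N = (0, 0), H = (1, 0), A = (0, 1); any affine frame gives the same invariant.
1. E lies on line NH with NE:EH = 3:(-5) ⇒ E = (-3/2, 0)
2. Z lies on line HN with HZ:ZN = 4:1 ⇒ Z = (1/5, 0)
3. D is the midpoint of AE ⇒ D = (-3/4, 1/2)
4. M lies on line AZ with AM:MZ = 3:5 ⇒ M = (3/40, 5/8)
5. L is where the line through A parallel to DN meets line EM ⇒ L = (51/134, 50/67)
6. S is where the line through N parallel to LH meets line HM ⇒ S = (-83/65, 20/13)
2·[LEZ] = 85/67, 2·[HSN] = 20/13
[LEZ]:[HSN] = 85/67:20/13 = 221/268

[LEZ]:[HSN] = 221/268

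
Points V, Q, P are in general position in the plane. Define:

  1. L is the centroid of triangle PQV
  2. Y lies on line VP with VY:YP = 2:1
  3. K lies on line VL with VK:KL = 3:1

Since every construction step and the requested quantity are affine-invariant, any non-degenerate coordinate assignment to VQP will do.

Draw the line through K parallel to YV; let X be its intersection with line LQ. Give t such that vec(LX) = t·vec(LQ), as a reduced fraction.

t = -1/8

Set V = (0, 0), Q = (1, 0), P = (0, 1); any affine frame gives the same invariant.
1. L is the centroid of triangle PQV ⇒ L = (1/3, 1/3)
2. Y lies on line VP with VY:YP = 2:1 ⇒ Y = (0, 2/3)
3. K lies on line VL with VK:KL = 3:1 ⇒ K = (1/4, 1/4)
through K parallel to YV: direction (0, -2/3); meets LQ at X = (1/4, 3/8)
X = L + t·(Q−L) with t = -1/8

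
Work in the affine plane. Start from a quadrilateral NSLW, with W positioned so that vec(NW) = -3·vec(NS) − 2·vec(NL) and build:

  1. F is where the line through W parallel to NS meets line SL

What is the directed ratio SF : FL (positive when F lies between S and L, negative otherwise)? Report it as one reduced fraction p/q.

Choose coordinates N = (0, 0), S = (1, 0), L = (0, 1), W = (-3, -2).
1. F is where the line through W parallel to NS meets line SL ⇒ F = (3, -2)
F = S + t·(L−S) with t = -2, so SF:FL = t:(1−t) = -2:3

SF:FL = -2/3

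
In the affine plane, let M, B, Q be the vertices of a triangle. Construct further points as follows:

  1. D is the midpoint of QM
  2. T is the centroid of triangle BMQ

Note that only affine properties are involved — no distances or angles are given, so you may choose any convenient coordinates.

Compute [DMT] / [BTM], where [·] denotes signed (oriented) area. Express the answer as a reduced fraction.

Work in coordinates with M = (0, 0), B = (1, 0), Q = (0, 1).
1. D is the midpoint of QM ⇒ D = (0, 1/2)
2. T is the centroid of triangle BMQ ⇒ T = (1/3, 1/3)
2·[DMT] = 1/6, 2·[BTM] = 1/3
[DMT]:[BTM] = 1/6:1/3 = 1/2

[DMT]:[BTM] = 1/2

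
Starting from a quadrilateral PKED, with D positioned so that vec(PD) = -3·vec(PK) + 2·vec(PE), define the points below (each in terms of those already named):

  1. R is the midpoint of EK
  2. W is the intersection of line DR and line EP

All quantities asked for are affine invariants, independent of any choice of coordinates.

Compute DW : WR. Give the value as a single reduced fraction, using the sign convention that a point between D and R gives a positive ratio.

Choose coordinates P = (0, 0), K = (1, 0), E = (0, 1), D = (-3, 2).
1. R is the midpoint of EK ⇒ R = (1/2, 1/2)
2. W is the intersection of line DR and line EP ⇒ W = (0, 5/7)
W = D + t·(R−D) with t = 6/7, so DW:WR = t:(1−t) = 6/7:1/7

DW:WR = 6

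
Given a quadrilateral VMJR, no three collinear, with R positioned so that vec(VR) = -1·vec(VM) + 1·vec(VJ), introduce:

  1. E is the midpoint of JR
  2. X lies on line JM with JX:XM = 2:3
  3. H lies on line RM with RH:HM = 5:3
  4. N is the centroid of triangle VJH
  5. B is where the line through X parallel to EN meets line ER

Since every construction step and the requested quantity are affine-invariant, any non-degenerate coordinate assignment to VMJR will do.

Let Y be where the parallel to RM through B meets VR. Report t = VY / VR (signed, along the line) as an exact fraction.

t = 128/65

Set V = (0, 0), M = (1, 0), J = (0, 1), R = (-1, 1); any affine frame gives the same invariant.
1. E is the midpoint of JR ⇒ E = (-1/2, 1)
2. X lies on line JM with JX:XM = 2:3 ⇒ X = (2/5, 3/5)
3. H lies on line RM with RH:HM = 5:3 ⇒ H = (1/4, 3/8)
4. N is the centroid of triangle VJH ⇒ N = (1/12, 11/24)
5. B is where the line through X parallel to EN meets line ER ⇒ B = (-2/65, 1)
through B parallel to RM: direction (2, -1); meets VR at Y = (-128/65, 128/65)
Y = V + t·(R−V) with t = 128/65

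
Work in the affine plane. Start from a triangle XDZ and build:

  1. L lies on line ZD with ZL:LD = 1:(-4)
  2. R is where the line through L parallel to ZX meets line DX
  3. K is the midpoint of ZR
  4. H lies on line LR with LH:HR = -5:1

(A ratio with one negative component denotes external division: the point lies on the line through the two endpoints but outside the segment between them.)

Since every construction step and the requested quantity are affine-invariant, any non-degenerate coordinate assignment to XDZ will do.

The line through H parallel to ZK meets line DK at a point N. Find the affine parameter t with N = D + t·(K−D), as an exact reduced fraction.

Choose coordinates X = (0, 0), D = (1, 0), Z = (0, 1).
1. L lies on line ZD with ZL:LD = 1:(-4) ⇒ L = (-1/3, 4/3)
2. R is where the line through L parallel to ZX meets line DX ⇒ R = (-1/3, 0)
3. K is the midpoint of ZR ⇒ K = (-1/6, 1/2)
4. H lies on line LR with LH:HR = -5:1 ⇒ H = (-1/3, -1/3)
through H parallel to ZK: direction (-1/6, -1/2); meets DK at N = (-5/72, 11/24)
N = D + t·(K−D) with t = 11/12

t = 11/12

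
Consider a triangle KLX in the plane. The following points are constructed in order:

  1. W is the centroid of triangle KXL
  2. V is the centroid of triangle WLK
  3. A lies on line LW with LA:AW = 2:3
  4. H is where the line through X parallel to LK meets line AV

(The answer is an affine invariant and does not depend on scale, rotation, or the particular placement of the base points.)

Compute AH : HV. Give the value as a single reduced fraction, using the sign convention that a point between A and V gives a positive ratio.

Set K = (0, 0), L = (1, 0), X = (0, 1); any affine frame gives the same invariant.
1. W is the centroid of triangle KXL ⇒ W = (1/3, 1/3)
2. V is the centroid of triangle WLK ⇒ V = (4/9, 1/9)
3. A lies on line LW with LA:AW = 2:3 ⇒ A = (11/15, 2/15)
4. H is where the line through X parallel to LK meets line AV ⇒ H = (12, 1)
H = A + t·(V−A) with t = -39, so AH:HV = t:(1−t) = -39:40

AH:HV = -39/40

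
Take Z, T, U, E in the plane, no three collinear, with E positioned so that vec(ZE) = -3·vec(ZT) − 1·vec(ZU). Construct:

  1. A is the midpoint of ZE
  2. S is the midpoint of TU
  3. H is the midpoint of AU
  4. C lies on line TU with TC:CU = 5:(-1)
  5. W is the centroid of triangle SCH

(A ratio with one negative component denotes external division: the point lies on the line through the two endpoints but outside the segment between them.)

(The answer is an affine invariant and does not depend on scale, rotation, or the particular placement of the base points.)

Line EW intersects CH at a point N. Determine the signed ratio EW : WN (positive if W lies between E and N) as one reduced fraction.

Choose coordinates Z = (0, 0), T = (1, 0), U = (0, 1), E = (-3, -1).
1. A is the midpoint of ZE ⇒ A = (-3/2, -1/2)
2. S is the midpoint of TU ⇒ S = (1/2, 1/2)
3. H is the midpoint of AU ⇒ H = (-3/4, 1/4)
4. C lies on line TU with TC:CU = 5:(-1) ⇒ C = (-1/4, 5/4)
5. W is the centroid of triangle SCH ⇒ W = (-1/6, 2/3)
line EW meets CH at N = (-67/96, 17/48)
W = E + t·(N−E) with t = 16/13, so EW:WN = 16/13:-3/13

EW:WN = -16/3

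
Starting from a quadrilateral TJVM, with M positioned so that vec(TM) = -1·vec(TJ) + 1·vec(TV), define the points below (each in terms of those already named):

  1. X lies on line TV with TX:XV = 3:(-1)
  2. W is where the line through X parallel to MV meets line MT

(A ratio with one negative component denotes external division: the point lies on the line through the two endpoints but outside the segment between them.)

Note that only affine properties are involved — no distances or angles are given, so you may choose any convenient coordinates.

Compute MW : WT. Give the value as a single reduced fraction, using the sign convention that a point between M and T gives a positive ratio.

MW:WT = -1/3

Choose coordinates T = (0, 0), J = (1, 0), V = (0, 1), M = (-1, 1).
1. X lies on line TV with TX:XV = 3:(-1) ⇒ X = (0, 3/2)
2. W is where the line through X parallel to MV meets line MT ⇒ W = (-3/2, 3/2)
W = M + t·(T−M) with t = -1/2, so MW:WT = t:(1−t) = -1/2:3/2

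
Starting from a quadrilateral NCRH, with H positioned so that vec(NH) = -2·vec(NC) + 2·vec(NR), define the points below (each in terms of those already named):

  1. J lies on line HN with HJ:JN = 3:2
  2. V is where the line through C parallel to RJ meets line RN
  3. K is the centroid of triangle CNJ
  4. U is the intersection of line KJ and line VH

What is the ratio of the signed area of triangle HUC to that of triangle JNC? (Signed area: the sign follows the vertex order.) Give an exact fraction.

[HUC]:[JNC] = 165/106

Set N = (0, 0), C = (1, 0), R = (0, 1), H = (-2, 2); any affine frame gives the same invariant.
1. J lies on line HN with HJ:JN = 3:2 ⇒ J = (-4/5, 4/5)
2. V is where the line through C parallel to RJ meets line RN ⇒ V = (0, -1/4)
3. K is the centroid of triangle CNJ ⇒ K = (1/15, 4/15)
4. U is the intersection of line KJ and line VH ⇒ U = (-58/53, 52/53)
2·[HUC] = 66/53, 2·[JNC] = 4/5
[HUC]:[JNC] = 66/53:4/5 = 165/106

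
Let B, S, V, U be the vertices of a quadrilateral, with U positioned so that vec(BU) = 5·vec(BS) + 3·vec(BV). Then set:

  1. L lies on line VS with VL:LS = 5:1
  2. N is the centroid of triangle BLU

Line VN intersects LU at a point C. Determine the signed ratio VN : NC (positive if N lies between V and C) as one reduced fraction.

VN:NC = 19/2

Work in coordinates with B = (0, 0), S = (1, 0), V = (0, 1), U = (5, 3).
1. L lies on line VS with VL:LS = 5:1 ⇒ L = (5/6, 1/6)
2. N is the centroid of triangle BLU ⇒ N = (35/18, 19/18)
line VN meets LU at C = (245/114, 121/114)
N = V + t·(C−V) with t = 19/21, so VN:NC = 19/21:2/21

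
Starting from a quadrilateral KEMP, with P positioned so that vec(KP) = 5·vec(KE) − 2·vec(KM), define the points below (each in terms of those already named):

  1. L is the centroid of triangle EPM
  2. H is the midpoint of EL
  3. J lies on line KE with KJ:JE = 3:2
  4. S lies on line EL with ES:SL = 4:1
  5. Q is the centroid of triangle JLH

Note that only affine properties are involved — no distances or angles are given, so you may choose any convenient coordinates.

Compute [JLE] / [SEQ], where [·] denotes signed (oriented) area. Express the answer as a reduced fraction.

[JLE]:[SEQ] = 15/4

Work in coordinates with K = (0, 0), E = (1, 0), M = (0, 1), P = (5, -2).
1. L is the centroid of triangle EPM ⇒ L = (2, -1/3)
2. H is the midpoint of EL ⇒ H = (3/2, -1/6)
3. J lies on line KE with KJ:JE = 3:2 ⇒ J = (3/5, 0)
4. S lies on line EL with ES:SL = 4:1 ⇒ S = (9/5, -4/15)
5. Q is the centroid of triangle JLH ⇒ Q = (41/30, -1/6)
2·[JLE] = 2/15, 2·[SEQ] = 8/225
[JLE]:[SEQ] = 2/15:8/225 = 15/4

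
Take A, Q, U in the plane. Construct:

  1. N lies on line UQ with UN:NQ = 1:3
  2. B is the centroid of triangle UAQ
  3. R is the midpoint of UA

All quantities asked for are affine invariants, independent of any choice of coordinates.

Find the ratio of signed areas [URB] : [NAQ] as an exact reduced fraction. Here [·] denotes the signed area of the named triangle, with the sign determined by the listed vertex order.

[URB]:[NAQ] = 2/9

Assign A = (0, 0), Q = (1, 0), U = (0, 1) — the answer is frame-independent, so this choice is without loss of generality.
1. N lies on line UQ with UN:NQ = 1:3 ⇒ N = (1/4, 3/4)
2. B is the centroid of triangle UAQ ⇒ B = (1/3, 1/3)
3. R is the midpoint of UA ⇒ R = (0, 1/2)
2·[URB] = 1/6, 2·[NAQ] = 3/4
[URB]:[NAQ] = 1/6:3/4 = 2/9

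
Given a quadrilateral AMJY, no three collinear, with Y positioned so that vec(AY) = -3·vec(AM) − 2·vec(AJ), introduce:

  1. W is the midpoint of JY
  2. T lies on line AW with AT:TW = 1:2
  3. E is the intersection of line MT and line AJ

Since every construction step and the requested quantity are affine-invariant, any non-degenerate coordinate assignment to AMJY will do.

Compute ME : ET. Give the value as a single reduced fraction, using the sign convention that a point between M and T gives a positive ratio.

Work in coordinates with A = (0, 0), M = (1, 0), J = (0, 1), Y = (-3, -2).
1. W is the midpoint of JY ⇒ W = (-3/2, -1/2)
2. T lies on line AW with AT:TW = 1:2 ⇒ T = (-1/2, -1/6)
3. E is the intersection of line MT and line AJ ⇒ E = (0, -1/9)
E = M + t·(T−M) with t = 2/3, so ME:ET = t:(1−t) = 2/3:1/3

ME:ET = 2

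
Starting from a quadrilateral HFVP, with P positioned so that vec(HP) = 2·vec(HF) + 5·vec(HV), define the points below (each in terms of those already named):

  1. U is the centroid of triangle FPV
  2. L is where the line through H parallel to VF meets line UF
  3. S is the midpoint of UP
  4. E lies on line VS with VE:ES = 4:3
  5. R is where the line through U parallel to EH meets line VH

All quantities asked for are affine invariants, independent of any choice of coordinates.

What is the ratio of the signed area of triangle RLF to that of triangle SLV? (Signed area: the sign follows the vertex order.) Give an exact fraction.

[RLF]:[SLV] = -2/11

Assign H = (0, 0), F = (1, 0), V = (0, 1), P = (2, 5) — the answer is frame-independent, so this choice is without loss of generality.
1. U is the centroid of triangle FPV ⇒ U = (1, 2)
2. L is where the line through H parallel to VF meets line UF ⇒ L = (1, -1)
3. S is the midpoint of UP ⇒ S = (3/2, 7/2)
4. E lies on line VS with VE:ES = 4:3 ⇒ E = (6/7, 17/7)
5. R is where the line through U parallel to EH meets line VH ⇒ R = (0, -5/6)
2·[RLF] = 1, 2·[SLV] = -11/2
[RLF]:[SLV] = 1:-11/2 = -2/11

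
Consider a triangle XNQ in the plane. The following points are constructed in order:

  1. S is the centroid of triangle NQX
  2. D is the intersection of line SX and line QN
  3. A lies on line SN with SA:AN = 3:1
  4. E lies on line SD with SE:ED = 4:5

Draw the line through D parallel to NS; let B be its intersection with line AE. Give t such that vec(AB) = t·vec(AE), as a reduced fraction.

t = 9/4

Work in coordinates with X = (0, 0), N = (1, 0), Q = (0, 1).
1. S is the centroid of triangle NQX ⇒ S = (1/3, 1/3)
2. D is the intersection of line SX and line QN ⇒ D = (1/2, 1/2)
3. A lies on line SN with SA:AN = 3:1 ⇒ A = (5/6, 1/12)
4. E lies on line SD with SE:ED = 4:5 ⇒ E = (11/27, 11/27)
through D parallel to NS: direction (-2/3, 1/3); meets AE at B = (-1/8, 13/16)
B = A + t·(E−A) with t = 9/4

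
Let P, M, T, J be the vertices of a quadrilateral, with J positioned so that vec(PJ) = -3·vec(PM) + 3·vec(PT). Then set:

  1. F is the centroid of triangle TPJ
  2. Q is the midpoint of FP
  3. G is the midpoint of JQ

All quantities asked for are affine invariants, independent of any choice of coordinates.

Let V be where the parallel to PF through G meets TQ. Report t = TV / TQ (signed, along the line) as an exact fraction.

t = 3/2

Assign P = (0, 0), M = (1, 0), T = (0, 1), J = (-3, 3) — the answer is frame-independent, so this choice is without loss of generality.
1. F is the centroid of triangle TPJ ⇒ F = (-1, 4/3)
2. Q is the midpoint of FP ⇒ Q = (-1/2, 2/3)
3. G is the midpoint of JQ ⇒ G = (-7/4, 11/6)
through G parallel to PF: direction (-1, 4/3); meets TQ at V = (-3/4, 1/2)
V = T + t·(Q−T) with t = 3/2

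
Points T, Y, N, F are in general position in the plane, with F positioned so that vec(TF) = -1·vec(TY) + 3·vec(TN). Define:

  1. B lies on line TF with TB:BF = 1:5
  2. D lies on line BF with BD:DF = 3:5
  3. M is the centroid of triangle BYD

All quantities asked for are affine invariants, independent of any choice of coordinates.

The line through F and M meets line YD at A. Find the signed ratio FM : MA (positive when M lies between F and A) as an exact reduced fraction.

FM:MA = -6

Assign T = (0, 0), Y = (1, 0), N = (0, 1), F = (-1, 3) — the answer is frame-independent, so this choice is without loss of generality.
1. B lies on line TF with TB:BF = 1:5 ⇒ B = (-1/6, 1/2)
2. D lies on line BF with BD:DF = 3:5 ⇒ D = (-23/48, 23/16)
3. M is the centroid of triangle BYD ⇒ M = (17/144, 31/48)
line FM meets YD at A = (-59/864, 299/288)
M = F + t·(A−F) with t = 6/5, so FM:MA = 6/5:-1/5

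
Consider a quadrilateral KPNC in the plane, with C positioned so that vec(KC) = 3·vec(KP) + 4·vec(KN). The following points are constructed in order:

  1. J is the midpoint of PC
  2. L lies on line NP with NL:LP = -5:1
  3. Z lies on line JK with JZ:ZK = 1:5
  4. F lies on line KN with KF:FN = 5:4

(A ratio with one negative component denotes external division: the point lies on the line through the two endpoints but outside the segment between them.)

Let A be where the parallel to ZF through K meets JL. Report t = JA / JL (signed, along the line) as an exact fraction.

Set K = (0, 0), P = (1, 0), N = (0, 1), C = (3, 4); any affine frame gives the same invariant.
1. J is the midpoint of PC ⇒ J = (2, 2)
2. L lies on line NP with NL:LP = -5:1 ⇒ L = (5/4, -1/4)
3. Z lies on line JK with JZ:ZK = 1:5 ⇒ Z = (5/3, 5/3)
4. F lies on line KN with KF:FN = 5:4 ⇒ F = (0, 5/9)
through K parallel to ZF: direction (-5/3, -10/9); meets JL at A = (12/7, 8/7)
A = J + t·(L−J) with t = 8/21

t = 8/21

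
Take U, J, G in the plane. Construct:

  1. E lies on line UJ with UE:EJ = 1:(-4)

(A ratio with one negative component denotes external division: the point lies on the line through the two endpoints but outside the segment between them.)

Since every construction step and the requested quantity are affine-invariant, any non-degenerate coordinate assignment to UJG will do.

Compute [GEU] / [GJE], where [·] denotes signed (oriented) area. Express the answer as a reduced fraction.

[GEU]:[GJE] = -1/4

Work in coordinates with U = (0, 0), J = (1, 0), G = (0, 1).
1. E lies on line UJ with UE:EJ = 1:(-4) ⇒ E = (-1/3, 0)
2·[GEU] = 1/3, 2·[GJE] = -4/3
[GEU]:[GJE] = 1/3:-4/3 = -1/4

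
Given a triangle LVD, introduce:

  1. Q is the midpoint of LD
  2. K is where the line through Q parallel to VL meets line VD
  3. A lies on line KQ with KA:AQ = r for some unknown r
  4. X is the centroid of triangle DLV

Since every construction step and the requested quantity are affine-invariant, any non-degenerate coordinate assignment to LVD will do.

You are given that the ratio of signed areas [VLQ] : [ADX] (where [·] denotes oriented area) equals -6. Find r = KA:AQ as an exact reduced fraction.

r = 1/3

Work in coordinates with L = (0, 0), V = (1, 0), D = (0, 1).
1. Q is the midpoint of LD ⇒ Q = (0, 1/2)
2. K is where the line through Q parallel to VL meets line VD ⇒ K = (1/2, 1/2)
3. With KA:AQ = r, write λ = r/(r+1) so A = K + λ·(Q−K); A is affine-linear in λ
4. X is the centroid of triangle DLV ⇒ X = (1/3, 1/3)
Every point depending on A is an affine combination of A and λ-independent points, so each such coordinate is linear in λ; the λ² term in each signed area is a multiple of (Q−K)×(Q−K) = 0, so 2·[VLQ] and 2·[ADX] are each linear in λ. Evaluating at λ=0 and λ=1:
  2·[VLQ] = -1/2,   2·[ADX] = -1/3·λ + 1/6
So [VLQ]:[ADX] = (-1/2) / (-1/3·λ + 1/6). Setting this equal to -6:
  -1/2 = -6·(-1/3·λ + 1/6)  ⇒  λ = 1/4
Then r = λ/(1−λ) = (1/4)/(3/4) = 1/3. Check: with r = 1/3, A = (3/8, 1/2) and [VLQ]:[ADX] = -6 as required.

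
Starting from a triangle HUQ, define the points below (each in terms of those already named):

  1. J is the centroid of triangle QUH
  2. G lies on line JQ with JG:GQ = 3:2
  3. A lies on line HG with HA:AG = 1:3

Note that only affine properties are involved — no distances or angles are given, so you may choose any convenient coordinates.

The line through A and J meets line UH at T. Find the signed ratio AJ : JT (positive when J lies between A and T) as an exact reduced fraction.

Choose coordinates H = (0, 0), U = (1, 0), Q = (0, 1).
1. J is the centroid of triangle QUH ⇒ J = (1/3, 1/3)
2. G lies on line JQ with JG:GQ = 3:2 ⇒ G = (2/15, 11/15)
3. A lies on line HG with HA:AG = 1:3 ⇒ A = (1/30, 11/60)
line AJ meets UH at T = (-1/3, 0)
J = A + t·(T−A) with t = -9/11, so AJ:JT = -9/11:20/11

AJ:JT = -9/20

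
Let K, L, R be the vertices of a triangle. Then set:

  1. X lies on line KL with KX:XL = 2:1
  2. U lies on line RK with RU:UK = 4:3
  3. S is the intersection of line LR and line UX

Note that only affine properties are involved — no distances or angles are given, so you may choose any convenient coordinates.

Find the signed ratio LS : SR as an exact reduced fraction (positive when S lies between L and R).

LS:SR = -3/8

Set K = (0, 0), L = (1, 0), R = (0, 1); any affine frame gives the same invariant.
1. X lies on line KL with KX:XL = 2:1 ⇒ X = (2/3, 0)
2. U lies on line RK with RU:UK = 4:3 ⇒ U = (0, 3/7)
3. S is the intersection of line LR and line UX ⇒ S = (8/5, -3/5)
S = L + t·(R−L) with t = -3/5, so LS:SR = t:(1−t) = -3/5:8/5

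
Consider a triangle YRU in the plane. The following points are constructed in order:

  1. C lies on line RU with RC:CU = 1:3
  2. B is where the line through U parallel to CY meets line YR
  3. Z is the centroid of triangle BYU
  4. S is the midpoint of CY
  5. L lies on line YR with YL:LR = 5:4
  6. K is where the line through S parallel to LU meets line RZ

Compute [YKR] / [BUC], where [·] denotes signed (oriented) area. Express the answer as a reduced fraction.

Assign Y = (0, 0), R = (1, 0), U = (0, 1) — the answer is frame-independent, so this choice is without loss of generality.
1. C lies on line RU with RC:CU = 1:3 ⇒ C = (3/4, 1/4)
2. B is where the line through U parallel to CY meets line YR ⇒ B = (-3, 0)
3. Z is the centroid of triangle BYU ⇒ Z = (-1, 1/3)
4. S is the midpoint of CY ⇒ S = (3/8, 1/8)
5. L lies on line YR with YL:LR = 5:4 ⇒ L = (5/9, 0)
6. K is where the line through S parallel to LU meets line RZ ⇒ K = (19/49, 5/49)
2·[YKR] = -5/49, 2·[BUC] = -3
[YKR]:[BUC] = -5/49:-3 = 5/147

[YKR]:[BUC] = 5/147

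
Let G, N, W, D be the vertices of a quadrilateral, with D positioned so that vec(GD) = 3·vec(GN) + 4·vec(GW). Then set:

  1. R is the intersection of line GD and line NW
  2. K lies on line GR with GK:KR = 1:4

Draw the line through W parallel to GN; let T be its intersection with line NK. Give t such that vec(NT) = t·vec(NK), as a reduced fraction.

t = 35/4

Set G = (0, 0), N = (1, 0), W = (0, 1), D = (3, 4); any affine frame gives the same invariant.
1. R is the intersection of line GD and line NW ⇒ R = (3/7, 4/7)
2. K lies on line GR with GK:KR = 1:4 ⇒ K = (3/35, 4/35)
through W parallel to GN: direction (1, 0); meets NK at T = (-7, 1)
T = N + t·(K−N) with t = 35/4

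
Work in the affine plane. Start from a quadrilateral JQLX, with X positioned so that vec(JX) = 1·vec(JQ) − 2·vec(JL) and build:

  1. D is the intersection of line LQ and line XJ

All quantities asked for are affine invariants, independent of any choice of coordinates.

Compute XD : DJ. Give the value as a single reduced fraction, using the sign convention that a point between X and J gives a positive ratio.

Work in coordinates with J = (0, 0), Q = (1, 0), L = (0, 1), X = (1, -2).
1. D is the intersection of line LQ and line XJ ⇒ D = (-1, 2)
D = X + t·(J−X) with t = 2, so XD:DJ = t:(1−t) = 2:-1

XD:DJ = -2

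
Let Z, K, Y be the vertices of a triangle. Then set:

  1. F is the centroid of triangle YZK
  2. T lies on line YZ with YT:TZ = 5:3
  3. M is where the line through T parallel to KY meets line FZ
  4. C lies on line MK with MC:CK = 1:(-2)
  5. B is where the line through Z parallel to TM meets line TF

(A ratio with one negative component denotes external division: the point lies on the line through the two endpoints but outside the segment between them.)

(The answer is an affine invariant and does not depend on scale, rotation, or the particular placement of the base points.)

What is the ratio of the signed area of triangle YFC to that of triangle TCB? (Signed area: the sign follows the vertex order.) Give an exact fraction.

Work in coordinates with Z = (0, 0), K = (1, 0), Y = (0, 1).
1. F is the centroid of triangle YZK ⇒ F = (1/3, 1/3)
2. T lies on line YZ with YT:TZ = 5:3 ⇒ T = (0, 3/8)
3. M is where the line through T parallel to KY meets line FZ ⇒ M = (3/16, 3/16)
4. C lies on line MK with MC:CK = 1:(-2) ⇒ C = (-5/8, 3/8)
5. B is where the line through Z parallel to TM meets line TF ⇒ B = (-3/7, 3/7)
2·[YFC] = -5/8, 2·[TCB] = -15/448
[YFC]:[TCB] = -5/8:-15/448 = 56/3

[YFC]:[TCB] = 56/3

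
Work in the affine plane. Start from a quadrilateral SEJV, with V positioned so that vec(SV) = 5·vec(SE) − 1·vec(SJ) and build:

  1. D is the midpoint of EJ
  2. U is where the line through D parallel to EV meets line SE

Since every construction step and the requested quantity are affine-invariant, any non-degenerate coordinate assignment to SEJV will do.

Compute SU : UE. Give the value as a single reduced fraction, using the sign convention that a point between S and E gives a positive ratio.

Choose coordinates S = (0, 0), E = (1, 0), J = (0, 1), V = (5, -1).
1. D is the midpoint of EJ ⇒ D = (1/2, 1/2)
2. U is where the line through D parallel to EV meets line SE ⇒ U = (5/2, 0)
U = S + t·(E−S) with t = 5/2, so SU:UE = t:(1−t) = 5/2:-3/2

SU:UE = -5/3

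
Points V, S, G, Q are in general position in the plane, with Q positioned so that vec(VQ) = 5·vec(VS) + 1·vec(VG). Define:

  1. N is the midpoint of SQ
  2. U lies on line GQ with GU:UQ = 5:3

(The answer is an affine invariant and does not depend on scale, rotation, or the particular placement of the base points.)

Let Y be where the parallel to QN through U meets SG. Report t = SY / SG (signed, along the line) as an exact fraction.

Set V = (0, 0), S = (1, 0), G = (0, 1), Q = (5, 1); any affine frame gives the same invariant.
1. N is the midpoint of SQ ⇒ N = (3, 1/2)
2. U lies on line GQ with GU:UQ = 5:3 ⇒ U = (25/8, 1)
through U parallel to QN: direction (-2, -1/2); meets SG at Y = (5/8, 3/8)
Y = S + t·(G−S) with t = 3/8

t = 3/8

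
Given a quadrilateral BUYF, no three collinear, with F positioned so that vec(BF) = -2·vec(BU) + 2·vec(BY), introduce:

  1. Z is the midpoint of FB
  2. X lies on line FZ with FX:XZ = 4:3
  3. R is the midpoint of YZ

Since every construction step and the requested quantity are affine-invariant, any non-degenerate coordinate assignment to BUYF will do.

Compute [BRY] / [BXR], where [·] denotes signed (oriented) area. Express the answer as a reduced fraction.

[BRY]:[BXR] = 7/10

Work in coordinates with B = (0, 0), U = (1, 0), Y = (0, 1), F = (-2, 2).
1. Z is the midpoint of FB ⇒ Z = (-1, 1)
2. X lies on line FZ with FX:XZ = 4:3 ⇒ X = (-10/7, 10/7)
3. R is the midpoint of YZ ⇒ R = (-1/2, 1)
2·[BRY] = -1/2, 2·[BXR] = -5/7
[BRY]:[BXR] = -1/2:-5/7 = 7/10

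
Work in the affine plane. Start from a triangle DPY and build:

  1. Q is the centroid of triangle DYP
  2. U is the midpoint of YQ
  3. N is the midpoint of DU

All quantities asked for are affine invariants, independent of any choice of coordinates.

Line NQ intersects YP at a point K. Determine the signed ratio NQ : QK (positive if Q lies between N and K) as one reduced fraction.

Choose coordinates D = (0, 0), P = (1, 0), Y = (0, 1).
1. Q is the centroid of triangle DYP ⇒ Q = (1/3, 1/3)
2. U is the midpoint of YQ ⇒ U = (1/6, 2/3)
3. N is the midpoint of DU ⇒ N = (1/12, 1/3)
line NQ meets YP at K = (2/3, 1/3)
Q = N + t·(K−N) with t = 3/7, so NQ:QK = 3/7:4/7

NQ:QK = 3/4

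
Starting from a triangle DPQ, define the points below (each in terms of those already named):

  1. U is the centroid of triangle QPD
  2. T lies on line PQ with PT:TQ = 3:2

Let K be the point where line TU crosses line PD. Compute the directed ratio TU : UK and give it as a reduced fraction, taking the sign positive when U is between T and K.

Assign D = (0, 0), P = (1, 0), Q = (0, 1) — the answer is frame-independent, so this choice is without loss of generality.
1. U is the centroid of triangle QPD ⇒ U = (1/3, 1/3)
2. T lies on line PQ with PT:TQ = 3:2 ⇒ T = (2/5, 3/5)
line TU meets PD at K = (1/4, 0)
U = T + t·(K−T) with t = 4/9, so TU:UK = 4/9:5/9

TU:UK = 4/5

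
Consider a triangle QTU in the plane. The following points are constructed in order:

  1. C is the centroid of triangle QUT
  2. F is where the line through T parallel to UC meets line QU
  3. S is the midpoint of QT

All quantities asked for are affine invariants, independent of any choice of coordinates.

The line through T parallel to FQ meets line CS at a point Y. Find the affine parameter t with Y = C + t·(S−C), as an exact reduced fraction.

Set Q = (0, 0), T = (1, 0), U = (0, 1); any affine frame gives the same invariant.
1. C is the centroid of triangle QUT ⇒ C = (1/3, 1/3)
2. F is where the line through T parallel to UC meets line QU ⇒ F = (0, 2)
3. S is the midpoint of QT ⇒ S = (1/2, 0)
through T parallel to FQ: direction (0, -2); meets CS at Y = (1, -1)
Y = C + t·(S−C) with t = 4

t = 4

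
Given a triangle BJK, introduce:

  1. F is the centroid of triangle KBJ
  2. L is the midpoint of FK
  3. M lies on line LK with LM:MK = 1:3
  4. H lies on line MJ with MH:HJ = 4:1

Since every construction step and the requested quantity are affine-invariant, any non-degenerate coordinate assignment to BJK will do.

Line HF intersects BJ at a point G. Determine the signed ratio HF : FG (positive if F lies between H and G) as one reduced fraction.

HF:FG = -11/20

Work in coordinates with B = (0, 0), J = (1, 0), K = (0, 1).
1. F is the centroid of triangle KBJ ⇒ F = (1/3, 1/3)
2. L is the midpoint of FK ⇒ L = (1/6, 2/3)
3. M lies on line LK with LM:MK = 1:3 ⇒ M = (1/8, 3/4)
4. H lies on line MJ with MH:HJ = 4:1 ⇒ H = (33/40, 3/20)
line HF meets BJ at G = (27/22, 0)
F = H + t·(G−H) with t = -11/9, so HF:FG = -11/9:20/9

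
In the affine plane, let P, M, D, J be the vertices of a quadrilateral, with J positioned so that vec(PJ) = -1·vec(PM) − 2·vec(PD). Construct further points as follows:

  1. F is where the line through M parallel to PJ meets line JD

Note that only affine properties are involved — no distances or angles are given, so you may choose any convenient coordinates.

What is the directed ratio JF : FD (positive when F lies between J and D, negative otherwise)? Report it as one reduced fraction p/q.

Assign P = (0, 0), M = (1, 0), D = (0, 1), J = (-1, -2) — the answer is frame-independent, so this choice is without loss of generality.
1. F is where the line through M parallel to PJ meets line JD ⇒ F = (-3, -8)
F = J + t·(D−J) with t = -2, so JF:FD = t:(1−t) = -2:3

JF:FD = -2/3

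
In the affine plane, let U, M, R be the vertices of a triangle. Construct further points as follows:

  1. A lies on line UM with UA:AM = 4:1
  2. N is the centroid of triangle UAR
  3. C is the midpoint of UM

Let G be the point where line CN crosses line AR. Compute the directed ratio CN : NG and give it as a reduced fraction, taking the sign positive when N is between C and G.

Work in coordinates with U = (0, 0), M = (1, 0), R = (0, 1).
1. A lies on line UM with UA:AM = 4:1 ⇒ A = (4/5, 0)
2. N is the centroid of triangle UAR ⇒ N = (4/15, 1/3)
3. C is the midpoint of UM ⇒ C = (1/2, 0)
line CN meets AR at G = (-8/5, 3)
N = C + t·(G−C) with t = 1/9, so CN:NG = 1/9:8/9

CN:NG = 1/8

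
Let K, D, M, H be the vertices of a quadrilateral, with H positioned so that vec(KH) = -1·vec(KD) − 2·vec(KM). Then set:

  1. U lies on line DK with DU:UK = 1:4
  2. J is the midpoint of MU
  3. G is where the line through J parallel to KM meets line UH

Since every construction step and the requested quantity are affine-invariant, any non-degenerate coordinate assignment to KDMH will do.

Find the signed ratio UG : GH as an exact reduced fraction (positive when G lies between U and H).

Set K = (0, 0), D = (1, 0), M = (0, 1), H = (-1, -2); any affine frame gives the same invariant.
1. U lies on line DK with DU:UK = 1:4 ⇒ U = (4/5, 0)
2. J is the midpoint of MU ⇒ J = (2/5, 1/2)
3. G is where the line through J parallel to KM meets line UH ⇒ G = (2/5, -4/9)
G = U + t·(H−U) with t = 2/9, so UG:GH = t:(1−t) = 2/9:7/9

UG:GH = 2/7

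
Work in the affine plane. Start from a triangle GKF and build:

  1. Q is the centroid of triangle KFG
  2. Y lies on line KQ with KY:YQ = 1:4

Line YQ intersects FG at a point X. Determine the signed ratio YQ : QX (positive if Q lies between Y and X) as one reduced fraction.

Set G = (0, 0), K = (1, 0), F = (0, 1); any affine frame gives the same invariant.
1. Q is the centroid of triangle KFG ⇒ Q = (1/3, 1/3)
2. Y lies on line KQ with KY:YQ = 1:4 ⇒ Y = (13/15, 1/15)
line YQ meets FG at X = (0, 1/2)
Q = Y + t·(X−Y) with t = 8/13, so YQ:QX = 8/13:5/13

YQ:QX = 8/5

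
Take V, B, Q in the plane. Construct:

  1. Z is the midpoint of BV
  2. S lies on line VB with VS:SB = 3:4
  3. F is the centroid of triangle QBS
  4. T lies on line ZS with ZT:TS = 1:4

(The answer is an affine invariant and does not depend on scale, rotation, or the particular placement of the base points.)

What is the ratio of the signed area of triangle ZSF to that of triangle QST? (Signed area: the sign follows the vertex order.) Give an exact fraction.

[ZSF]:[QST] = -5/12

Set V = (0, 0), B = (1, 0), Q = (0, 1); any affine frame gives the same invariant.
1. Z is the midpoint of BV ⇒ Z = (1/2, 0)
2. S lies on line VB with VS:SB = 3:4 ⇒ S = (3/7, 0)
3. F is the centroid of triangle QBS ⇒ F = (10/21, 1/3)
4. T lies on line ZS with ZT:TS = 1:4 ⇒ T = (17/35, 0)
2·[ZSF] = -1/42, 2·[QST] = 2/35
[ZSF]:[QST] = -1/42:2/35 = -5/12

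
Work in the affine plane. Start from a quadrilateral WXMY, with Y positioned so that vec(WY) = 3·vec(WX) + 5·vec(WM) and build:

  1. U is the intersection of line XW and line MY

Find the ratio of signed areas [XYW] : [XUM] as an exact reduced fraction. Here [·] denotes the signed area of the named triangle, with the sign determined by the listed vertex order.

[XYW]:[XUM] = -20/7

Assign W = (0, 0), X = (1, 0), M = (0, 1), Y = (3, 5) — the answer is frame-independent, so this choice is without loss of generality.
1. U is the intersection of line XW and line MY ⇒ U = (-3/4, 0)
2·[XYW] = 5, 2·[XUM] = -7/4
[XYW]:[XUM] = 5:-7/4 = -20/7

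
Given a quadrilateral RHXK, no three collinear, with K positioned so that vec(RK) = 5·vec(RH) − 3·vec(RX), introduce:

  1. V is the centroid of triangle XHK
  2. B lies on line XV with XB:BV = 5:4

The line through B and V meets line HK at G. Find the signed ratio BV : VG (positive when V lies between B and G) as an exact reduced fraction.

BV:VG = 8/9

Work in coordinates with R = (0, 0), H = (1, 0), X = (0, 1), K = (5, -3).
1. V is the centroid of triangle XHK ⇒ V = (2, -2/3)
2. B lies on line XV with XB:BV = 5:4 ⇒ B = (10/9, 2/27)
line BV meets HK at G = (3, -3/2)
V = B + t·(G−B) with t = 8/17, so BV:VG = 8/17:9/17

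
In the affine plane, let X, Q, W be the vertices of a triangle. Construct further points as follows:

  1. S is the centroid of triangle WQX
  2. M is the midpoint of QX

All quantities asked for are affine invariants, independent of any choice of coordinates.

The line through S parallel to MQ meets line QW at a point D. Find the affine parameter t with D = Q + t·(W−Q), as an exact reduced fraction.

t = 1/3

Assign X = (0, 0), Q = (1, 0), W = (0, 1) — the answer is frame-independent, so this choice is without loss of generality.
1. S is the centroid of triangle WQX ⇒ S = (1/3, 1/3)
2. M is the midpoint of QX ⇒ M = (1/2, 0)
through S parallel to MQ: direction (1/2, 0); meets QW at D = (2/3, 1/3)
D = Q + t·(W−Q) with t = 1/3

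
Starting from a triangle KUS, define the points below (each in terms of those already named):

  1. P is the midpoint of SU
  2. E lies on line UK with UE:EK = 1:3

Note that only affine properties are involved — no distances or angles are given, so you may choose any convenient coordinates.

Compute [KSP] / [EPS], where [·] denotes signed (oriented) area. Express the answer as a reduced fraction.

Work in coordinates with K = (0, 0), U = (1, 0), S = (0, 1).
1. P is the midpoint of SU ⇒ P = (1/2, 1/2)
2. E lies on line UK with UE:EK = 1:3 ⇒ E = (3/4, 0)
2·[KSP] = -1/2, 2·[EPS] = 1/8
[KSP]:[EPS] = -1/2:1/8 = -4

[KSP]:[EPS] = -4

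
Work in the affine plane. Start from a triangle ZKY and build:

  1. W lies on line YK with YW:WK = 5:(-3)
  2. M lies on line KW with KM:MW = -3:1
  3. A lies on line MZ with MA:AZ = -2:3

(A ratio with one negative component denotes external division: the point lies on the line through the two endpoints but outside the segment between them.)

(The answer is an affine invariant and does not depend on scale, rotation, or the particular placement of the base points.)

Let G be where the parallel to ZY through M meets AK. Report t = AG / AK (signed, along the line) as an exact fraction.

t = 26/35

Work in coordinates with Z = (0, 0), K = (1, 0), Y = (0, 1).
1. W lies on line YK with YW:WK = 5:(-3) ⇒ W = (5/2, -3/2)
2. M lies on line KW with KM:MW = -3:1 ⇒ M = (13/4, -9/4)
3. A lies on line MZ with MA:AZ = -2:3 ⇒ A = (39/4, -27/4)
through M parallel to ZY: direction (0, 1); meets AK at G = (13/4, -243/140)
G = A + t·(K−A) with t = 26/35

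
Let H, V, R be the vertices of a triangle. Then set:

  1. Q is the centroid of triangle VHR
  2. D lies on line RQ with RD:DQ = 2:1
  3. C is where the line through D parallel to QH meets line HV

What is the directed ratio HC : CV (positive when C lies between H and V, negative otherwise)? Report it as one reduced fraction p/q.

HC:CV = -1/4

Set H = (0, 0), V = (1, 0), R = (0, 1); any affine frame gives the same invariant.
1. Q is the centroid of triangle VHR ⇒ Q = (1/3, 1/3)
2. D lies on line RQ with RD:DQ = 2:1 ⇒ D = (2/9, 5/9)
3. C is where the line through D parallel to QH meets line HV ⇒ C = (-1/3, 0)
C = H + t·(V−H) with t = -1/3, so HC:CV = t:(1−t) = -1/3:4/3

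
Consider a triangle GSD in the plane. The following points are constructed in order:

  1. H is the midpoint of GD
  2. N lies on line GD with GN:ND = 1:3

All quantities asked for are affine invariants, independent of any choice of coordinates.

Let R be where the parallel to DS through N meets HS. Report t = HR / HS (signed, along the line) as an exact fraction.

Assign G = (0, 0), S = (1, 0), D = (0, 1) — the answer is frame-independent, so this choice is without loss of generality.
1. H is the midpoint of GD ⇒ H = (0, 1/2)
2. N lies on line GD with GN:ND = 1:3 ⇒ N = (0, 1/4)
through N parallel to DS: direction (1, -1); meets HS at R = (-1/2, 3/4)
R = H + t·(S−H) with t = -1/2

t = -1/2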